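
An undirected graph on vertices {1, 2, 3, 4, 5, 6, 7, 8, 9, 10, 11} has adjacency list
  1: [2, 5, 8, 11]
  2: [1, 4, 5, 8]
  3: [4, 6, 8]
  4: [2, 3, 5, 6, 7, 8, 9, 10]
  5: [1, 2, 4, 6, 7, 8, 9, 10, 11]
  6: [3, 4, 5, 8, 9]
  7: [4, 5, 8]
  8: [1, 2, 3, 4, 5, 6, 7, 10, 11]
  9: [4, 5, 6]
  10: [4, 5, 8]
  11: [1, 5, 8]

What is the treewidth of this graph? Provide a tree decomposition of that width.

Each bag holds 4 vertices, so the decomposition has width 3, which upper-bounds the treewidth. For the lower bound, the 4 vertices {3, 4, 6, 8} are pairwise adjacent, and any tree decomposition puts a clique entirely inside one bag — forcing width ≥ 3. Therefore the treewidth is 3.

Treewidth 3.
Bags: B1 = {4, 5, 6, 8}  B2 = {4, 5, 8, 10}  B3 = {3, 4, 6, 8}  B4 = {2, 4, 5, 8}  B5 = {1, 2, 5, 8}  B6 = {4, 5, 7, 8}  B7 = {4, 5, 6, 9}  B8 = {1, 5, 8, 11}
Tree: B1–B2, B1–B3, B2–B4, B4–B5, B4–B6, B1–B7, B5–B8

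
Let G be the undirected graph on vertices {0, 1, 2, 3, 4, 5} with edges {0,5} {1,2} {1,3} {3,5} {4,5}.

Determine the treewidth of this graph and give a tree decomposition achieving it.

Each bag holds 2 vertices, so the decomposition has width 1, which upper-bounds the treewidth. Any graph with an edge has treewidth ≥ 1, and G has the edge 5–3. Combining the bounds, tw(G) = 1.

Treewidth 1.
Bags: B1 = {3, 5}  B2 = {1, 3}  B3 = {0, 5}  B4 = {1, 2}  B5 = {4, 5}
Tree: B1–B2, B1–B3, B2–B4, B1–B5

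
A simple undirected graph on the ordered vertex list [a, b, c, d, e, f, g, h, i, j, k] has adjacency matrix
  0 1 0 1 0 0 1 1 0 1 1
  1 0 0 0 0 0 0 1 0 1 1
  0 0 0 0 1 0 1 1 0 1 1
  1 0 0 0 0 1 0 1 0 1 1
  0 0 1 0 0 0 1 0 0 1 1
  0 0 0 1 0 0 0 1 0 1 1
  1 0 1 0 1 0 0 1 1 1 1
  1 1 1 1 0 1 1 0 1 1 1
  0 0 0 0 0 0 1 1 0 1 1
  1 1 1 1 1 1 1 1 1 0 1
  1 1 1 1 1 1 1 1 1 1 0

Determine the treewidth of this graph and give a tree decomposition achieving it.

Each bag holds 5 vertices, so the decomposition has width 4, which upper-bounds the treewidth. Conversely, {c, e, g, j, k} is a clique of size 5, and the vertices of any clique must share a bag in every tree decomposition; so some bag has ≥ 5 vertices and tw(G) ≥ 4. Combining the bounds, tw(G) = 4.

Treewidth 4.
One such decomposition:
Bags: B1 = {a, b, h, j, k}  B2 = {a, d, h, j, k}  B3 = {a, g, h, j, k}  B4 = {g, h, i, j, k}  B5 = {d, f, h, j, k}  B6 = {c, g, h, j, k}  B7 = {c, e, g, j, k}
Tree: B1–B2, B2–B3, B3–B4, B2–B5, B4–B6, B6–B7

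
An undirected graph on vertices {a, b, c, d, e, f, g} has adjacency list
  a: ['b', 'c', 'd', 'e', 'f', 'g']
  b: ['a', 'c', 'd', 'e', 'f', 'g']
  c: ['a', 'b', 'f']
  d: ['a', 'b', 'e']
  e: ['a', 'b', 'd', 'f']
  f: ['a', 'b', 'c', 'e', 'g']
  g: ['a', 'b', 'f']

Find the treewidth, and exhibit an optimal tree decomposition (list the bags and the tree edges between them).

Treewidth 3.
One optimal decomposition is:
Bags: B1 = {a, b, d, e}  B2 = {a, b, e, f}  B3 = {a, b, c, f}  B4 = {a, b, f, g}
Tree: B1–B2, B2–B3, B2–B4

Every bag has size at most 4, so the width is 4 − 1 = 3 and tw(G) ≤ 3. For the lower bound, the 4 vertices {a, b, d, e} are pairwise adjacent, and any tree decomposition puts a clique entirely inside one bag — forcing width ≥ 3. The upper and lower bounds meet at 3, so that is the treewidth.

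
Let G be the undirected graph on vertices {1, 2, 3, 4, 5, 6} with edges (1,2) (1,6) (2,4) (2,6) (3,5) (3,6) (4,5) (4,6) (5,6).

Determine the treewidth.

2

A width-2 tree decomposition is:
Bags: B1 = {4, 5, 6}  B2 = {2, 4, 6}  B3 = {3, 5, 6}  B4 = {1, 2, 6}
Tree: B1–B2, B1–B3, B2–B4
Every bag has size at most 3, so the width is 3 − 1 = 2 and tw(G) ≤ 2. On the other hand G contains the 3-clique {1, 2, 6}. A clique must lie in a single bag of any decomposition, so no decomposition can have width below 2. Combining the bounds, tw(G) = 2.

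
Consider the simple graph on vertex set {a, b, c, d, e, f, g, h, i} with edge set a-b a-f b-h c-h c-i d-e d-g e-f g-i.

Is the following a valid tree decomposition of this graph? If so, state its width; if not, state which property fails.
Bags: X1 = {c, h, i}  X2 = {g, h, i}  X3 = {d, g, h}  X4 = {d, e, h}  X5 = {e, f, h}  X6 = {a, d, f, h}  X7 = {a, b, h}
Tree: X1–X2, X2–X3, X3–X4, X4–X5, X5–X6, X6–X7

No — bags containing vertex d are not connected in the tree.

A tree decomposition must satisfy three properties: every vertex lies in some bag; for every edge, both endpoints lie together in some bag; and for every vertex, the bags containing it form a connected subtree. Here bags containing vertex d are not connected in the tree, so the decomposition is invalid.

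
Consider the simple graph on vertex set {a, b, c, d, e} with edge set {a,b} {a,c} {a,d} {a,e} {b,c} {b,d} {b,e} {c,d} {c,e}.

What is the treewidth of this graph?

3

A width-3 tree decomposition is:
Bags: B1 = {a, b, c, e}  B2 = {a, b, c, d}
Tree: B1–B2
The largest bag has 4 vertices, giving width 3; this decomposition certifies tw(G) ≤ 3. On the other hand G contains the 4-clique {a, b, c, d}. A clique must lie in a single bag of any decomposition, so no decomposition can have width below 3. The upper and lower bounds meet at 3, so that is the treewidth.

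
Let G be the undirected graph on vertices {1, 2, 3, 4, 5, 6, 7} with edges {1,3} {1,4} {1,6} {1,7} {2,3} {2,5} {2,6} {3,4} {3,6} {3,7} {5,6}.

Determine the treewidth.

2

A width-2 tree decomposition is:
Bags: B1 = {1, 3, 4}  B2 = {1, 3, 6}  B3 = {2, 3, 6}  B4 = {1, 3, 7}  B5 = {2, 5, 6}
Tree: B1–B2, B2–B3, B2–B4, B3–B5
Each bag holds 3 vertices, so the decomposition has width 2, which upper-bounds the treewidth. For the lower bound, the 3 vertices {1, 3, 4} are pairwise adjacent, and any tree decomposition puts a clique entirely inside one bag — forcing width ≥ 2. The upper and lower bounds meet at 2, so that is the treewidth.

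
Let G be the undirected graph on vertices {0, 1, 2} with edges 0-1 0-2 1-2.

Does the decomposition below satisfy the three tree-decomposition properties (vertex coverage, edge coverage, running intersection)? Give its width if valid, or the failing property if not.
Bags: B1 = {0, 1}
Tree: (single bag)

No — vertex 2 appears in no bag.

A tree decomposition must satisfy three properties: every vertex lies in some bag; for every edge, both endpoints lie together in some bag; and for every vertex, the bags containing it form a connected subtree. Here vertex 2 appears in no bag, so the decomposition is invalid.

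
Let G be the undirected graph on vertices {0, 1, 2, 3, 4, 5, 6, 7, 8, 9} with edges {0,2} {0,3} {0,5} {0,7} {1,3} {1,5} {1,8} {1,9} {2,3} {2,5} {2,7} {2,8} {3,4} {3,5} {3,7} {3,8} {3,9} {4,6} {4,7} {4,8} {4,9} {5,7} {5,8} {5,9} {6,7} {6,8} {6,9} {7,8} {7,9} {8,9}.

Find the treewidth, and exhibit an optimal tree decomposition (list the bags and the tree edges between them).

Treewidth 4.
Bags: B1 = {3, 4, 7, 8, 9}  B2 = {3, 5, 7, 8, 9}  B3 = {1, 3, 5, 8, 9}  B4 = {2, 3, 5, 7, 8}  B5 = {4, 6, 7, 8, 9}  B6 = {0, 2, 3, 5, 7}
Tree: B1–B2, B2–B3, B2–B4, B1–B5, B4–B6

Each bag holds 5 vertices, so the decomposition has width 4, which upper-bounds the treewidth. For the lower bound, the 5 vertices {3, 4, 7, 8, 9} are pairwise adjacent, and any tree decomposition puts a clique entirely inside one bag — forcing width ≥ 4. Hence tw(G) = 4 exactly.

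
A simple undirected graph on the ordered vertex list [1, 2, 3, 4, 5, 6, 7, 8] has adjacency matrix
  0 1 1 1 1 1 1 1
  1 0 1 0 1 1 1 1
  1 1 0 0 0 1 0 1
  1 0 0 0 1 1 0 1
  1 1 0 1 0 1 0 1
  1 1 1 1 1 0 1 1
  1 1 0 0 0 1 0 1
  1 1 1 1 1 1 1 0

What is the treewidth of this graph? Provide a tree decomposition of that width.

The largest bag has 5 vertices, giving width 4; this decomposition certifies tw(G) ≤ 4. For the lower bound, the 5 vertices {1, 2, 3, 6, 8} are pairwise adjacent, and any tree decomposition puts a clique entirely inside one bag — forcing width ≥ 4. Hence tw(G) = 4 exactly.

Treewidth 4.
One such decomposition:
Bags: B1 = {1, 2, 6, 7, 8}  B2 = {1, 2, 5, 6, 8}  B3 = {1, 4, 5, 6, 8}  B4 = {1, 2, 3, 6, 8}
Tree: B1–B2, B2–B3, B2–B4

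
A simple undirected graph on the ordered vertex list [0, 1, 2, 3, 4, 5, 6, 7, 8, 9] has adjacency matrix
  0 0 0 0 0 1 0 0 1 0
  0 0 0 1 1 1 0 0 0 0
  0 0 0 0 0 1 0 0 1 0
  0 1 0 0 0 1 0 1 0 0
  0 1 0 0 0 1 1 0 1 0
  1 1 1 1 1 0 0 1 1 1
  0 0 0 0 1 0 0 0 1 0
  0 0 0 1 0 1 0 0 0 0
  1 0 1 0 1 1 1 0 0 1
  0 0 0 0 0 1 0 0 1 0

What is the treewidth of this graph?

2

A width-2 tree decomposition is:
Bags: B1 = {4, 5, 8}  B2 = {1, 4, 5}  B3 = {2, 5, 8}  B4 = {0, 5, 8}  B5 = {5, 8, 9}  B6 = {4, 6, 8}  B7 = {1, 3, 5}  B8 = {3, 5, 7}
Tree: B1–B2, B1–B3, B3–B4, B1–B5, B1–B6, B2–B7, B7–B8
The largest bag has 3 vertices, giving width 2; this decomposition certifies tw(G) ≤ 2. For the lower bound, the 3 vertices {0, 5, 8} are pairwise adjacent, and any tree decomposition puts a clique entirely inside one bag — forcing width ≥ 2. Hence tw(G) = 2 exactly.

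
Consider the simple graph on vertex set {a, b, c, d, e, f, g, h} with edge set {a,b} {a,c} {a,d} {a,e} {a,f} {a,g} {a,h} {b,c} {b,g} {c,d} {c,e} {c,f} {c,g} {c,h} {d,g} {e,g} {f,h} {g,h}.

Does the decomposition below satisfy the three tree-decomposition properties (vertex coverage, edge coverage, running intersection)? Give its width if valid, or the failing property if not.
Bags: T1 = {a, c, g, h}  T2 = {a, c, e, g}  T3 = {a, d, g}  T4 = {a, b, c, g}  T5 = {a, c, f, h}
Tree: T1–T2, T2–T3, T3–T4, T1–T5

A tree decomposition must satisfy three properties: every vertex lies in some bag; for every edge, both endpoints lie together in some bag; and for every vertex, the bags containing it form a connected subtree. Here edge (c,d) lies in no bag, so the decomposition is invalid.

No — edge (c,d) lies in no bag.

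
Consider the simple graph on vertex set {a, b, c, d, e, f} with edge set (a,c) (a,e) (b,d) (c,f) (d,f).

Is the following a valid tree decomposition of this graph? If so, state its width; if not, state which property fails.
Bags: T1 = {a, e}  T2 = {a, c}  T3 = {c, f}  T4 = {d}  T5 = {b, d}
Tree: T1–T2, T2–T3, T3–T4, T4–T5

A tree decomposition must satisfy three properties: every vertex lies in some bag; for every edge, both endpoints lie together in some bag; and for every vertex, the bags containing it form a connected subtree. Here edge (f,d) lies in no bag, so the decomposition is invalid.

No — edge (f,d) lies in no bag.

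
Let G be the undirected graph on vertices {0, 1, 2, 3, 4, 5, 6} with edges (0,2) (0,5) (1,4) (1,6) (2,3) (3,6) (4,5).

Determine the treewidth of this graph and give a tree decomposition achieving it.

Treewidth 2.
One such decomposition:
Bags: B1 = {1, 4, 5}  B2 = {0, 1, 5}  B3 = {0, 1, 2}  B4 = {1, 2, 3}  B5 = {1, 3, 6}
Tree: B1–B2, B2–B3, B3–B4, B4–B5

Every bag has size at most 3, so the width is 3 − 1 = 2 and tw(G) ≤ 2. For the lower bound, G contains the cycle 1–4–5–0–2–3–6–1, so G is not a forest; only forests have treewidth ≤ 1, hence tw(G) ≥ 2. Therefore the treewidth is 2.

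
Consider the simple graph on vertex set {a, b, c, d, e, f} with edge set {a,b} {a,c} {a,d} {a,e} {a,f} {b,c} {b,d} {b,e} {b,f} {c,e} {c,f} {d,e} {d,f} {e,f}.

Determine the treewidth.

4

A width-4 tree decomposition is:
Bags: B1 = {a, b, d, e, f}  B2 = {a, b, c, e, f}
Tree: B1–B2
The largest bag has 5 vertices, giving width 4; this decomposition certifies tw(G) ≤ 4. Conversely, {a, b, d, e, f} is a clique of size 5, and the vertices of any clique must share a bag in every tree decomposition; so some bag has ≥ 5 vertices and tw(G) ≥ 4. The upper and lower bounds meet at 4, so that is the treewidth.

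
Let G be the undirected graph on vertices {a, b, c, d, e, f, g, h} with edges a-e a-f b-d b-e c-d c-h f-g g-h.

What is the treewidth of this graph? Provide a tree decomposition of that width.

Every bag has size at most 3, so the width is 3 − 1 = 2 and tw(G) ≤ 2. For the lower bound, G contains the cycle c–d–b–e–a–f–g–h–c, so G is not a forest; only forests have treewidth ≤ 1, hence tw(G) ≥ 2. Therefore the treewidth is 2.

Treewidth 2.
Bags: B1 = {b, c, d}  B2 = {b, c, e}  B3 = {a, c, e}  B4 = {a, c, f}  B5 = {c, f, g}  B6 = {c, g, h}
Tree: B1–B2, B2–B3, B3–B4, B4–B5, B5–B6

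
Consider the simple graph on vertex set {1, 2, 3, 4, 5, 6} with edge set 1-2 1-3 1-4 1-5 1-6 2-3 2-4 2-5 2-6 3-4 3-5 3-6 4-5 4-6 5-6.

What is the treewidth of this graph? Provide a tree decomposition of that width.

Treewidth 5.
Bags: B1 = {1, 2, 3, 4, 5, 6}
Tree: (single bag)

A single bag containing all 6 vertices is trivially a valid decomposition of width 5. Conversely, {1, 2, 3, 4, 5, 6} is a clique of size 6, and the vertices of any clique must share a bag in every tree decomposition; so some bag has ≥ 6 vertices and tw(G) ≥ 5. Therefore the treewidth is 5.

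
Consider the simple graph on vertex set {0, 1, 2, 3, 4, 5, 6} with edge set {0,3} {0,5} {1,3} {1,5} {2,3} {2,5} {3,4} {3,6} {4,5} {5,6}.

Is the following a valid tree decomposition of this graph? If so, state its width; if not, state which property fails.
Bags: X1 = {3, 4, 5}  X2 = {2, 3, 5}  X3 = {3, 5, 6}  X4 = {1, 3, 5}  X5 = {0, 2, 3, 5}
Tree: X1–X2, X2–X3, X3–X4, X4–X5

A tree decomposition must satisfy three properties: every vertex lies in some bag; for every edge, both endpoints lie together in some bag; and for every vertex, the bags containing it form a connected subtree. Here bags containing vertex 2 are not connected in the tree, so the decomposition is invalid.

No — bags containing vertex 2 are not connected in the tree.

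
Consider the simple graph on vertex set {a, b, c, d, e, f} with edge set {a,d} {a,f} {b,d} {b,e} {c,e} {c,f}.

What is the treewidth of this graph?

A width-2 tree decomposition is:
Bags: B1 = {b, d, e}  B2 = {c, d, e}  B3 = {c, d, f}  B4 = {a, d, f}
Tree: B1–B2, B2–B3, B3–B4
The largest bag has 3 vertices, giving width 2; this decomposition certifies tw(G) ≤ 2. The edges d–b–e–c–f–a–d form a cycle, so G is not a tree and its treewidth is at least 2. Hence tw(G) = 2 exactly.

2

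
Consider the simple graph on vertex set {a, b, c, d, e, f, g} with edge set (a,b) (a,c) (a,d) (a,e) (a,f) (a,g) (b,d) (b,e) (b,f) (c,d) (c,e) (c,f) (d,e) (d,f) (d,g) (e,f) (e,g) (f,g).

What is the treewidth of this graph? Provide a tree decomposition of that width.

Every bag has size at most 5, so the width is 5 − 1 = 4 and tw(G) ≤ 4. For the lower bound, the 5 vertices {a, d, e, f, g} are pairwise adjacent, and any tree decomposition puts a clique entirely inside one bag — forcing width ≥ 4. Hence tw(G) = 4 exactly.

Treewidth 4.
One optimal decomposition is:
Bags: B1 = {a, c, d, e, f}  B2 = {a, b, d, e, f}  B3 = {a, d, e, f, g}
Tree: B1–B2, B2–B3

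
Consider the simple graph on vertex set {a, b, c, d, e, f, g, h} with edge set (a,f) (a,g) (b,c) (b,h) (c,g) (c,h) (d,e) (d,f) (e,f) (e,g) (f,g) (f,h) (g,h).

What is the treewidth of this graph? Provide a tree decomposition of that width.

Treewidth 2.
One such decomposition:
Bags: B1 = {f, g, h}  B2 = {e, f, g}  B3 = {c, g, h}  B4 = {b, c, h}  B5 = {d, e, f}  B6 = {a, f, g}
Tree: B1–B2, B1–B3, B3–B4, B2–B5, B1–B6

The largest bag has 3 vertices, giving width 2; this decomposition certifies tw(G) ≤ 2. For the lower bound, the 3 vertices {c, g, h} are pairwise adjacent, and any tree decomposition puts a clique entirely inside one bag — forcing width ≥ 2. Combining the bounds, tw(G) = 2.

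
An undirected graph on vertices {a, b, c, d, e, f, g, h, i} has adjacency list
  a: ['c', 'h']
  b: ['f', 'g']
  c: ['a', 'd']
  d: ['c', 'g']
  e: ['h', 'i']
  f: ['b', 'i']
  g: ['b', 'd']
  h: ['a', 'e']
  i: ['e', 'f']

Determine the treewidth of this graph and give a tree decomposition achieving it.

Each bag holds 3 vertices, so the decomposition has width 2, which upper-bounds the treewidth. Since d–g–b–f–i–e–h–a–c–d is a cycle in G, G is not acyclic. Forests are exactly the graphs of treewidth ≤ 1, so tw(G) ≥ 2. The upper and lower bounds meet at 2, so that is the treewidth.

Treewidth 2.
One such decomposition:
Bags: B1 = {b, d, g}  B2 = {b, d, f}  B3 = {d, f, i}  B4 = {d, e, i}  B5 = {d, e, h}  B6 = {a, d, h}  B7 = {a, c, d}
Tree: B1–B2, B2–B3, B3–B4, B4–B5, B5–B6, B6–B7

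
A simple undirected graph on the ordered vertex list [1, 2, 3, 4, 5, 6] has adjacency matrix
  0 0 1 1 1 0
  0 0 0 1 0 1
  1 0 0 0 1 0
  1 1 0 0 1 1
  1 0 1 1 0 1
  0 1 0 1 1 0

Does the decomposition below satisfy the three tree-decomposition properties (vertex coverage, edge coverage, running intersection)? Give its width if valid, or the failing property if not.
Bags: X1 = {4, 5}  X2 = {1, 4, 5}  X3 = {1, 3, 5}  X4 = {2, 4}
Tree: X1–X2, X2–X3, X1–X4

A tree decomposition must satisfy three properties: every vertex lies in some bag; for every edge, both endpoints lie together in some bag; and for every vertex, the bags containing it form a connected subtree. Here vertex 6 appears in no bag, so the decomposition is invalid.

No — vertex 6 appears in no bag.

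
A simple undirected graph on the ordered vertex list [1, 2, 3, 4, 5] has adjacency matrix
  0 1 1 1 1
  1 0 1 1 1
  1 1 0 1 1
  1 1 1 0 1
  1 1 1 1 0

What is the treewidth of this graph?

A width-4 tree decomposition is:
Bags: B1 = {1, 2, 3, 4, 5}
Tree: (single bag)
A single bag containing all 5 vertices is trivially a valid decomposition of width 4. Conversely, {1, 2, 3, 4, 5} is a clique of size 5, and the vertices of any clique must share a bag in every tree decomposition; so some bag has ≥ 5 vertices and tw(G) ≥ 4. Hence tw(G) = 4 exactly.

4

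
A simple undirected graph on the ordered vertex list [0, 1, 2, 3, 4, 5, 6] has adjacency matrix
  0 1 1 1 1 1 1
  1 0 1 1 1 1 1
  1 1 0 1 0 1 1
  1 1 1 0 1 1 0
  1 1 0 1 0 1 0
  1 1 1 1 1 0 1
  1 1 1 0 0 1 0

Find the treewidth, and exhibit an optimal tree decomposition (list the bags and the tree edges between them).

The largest bag has 5 vertices, giving width 4; this decomposition certifies tw(G) ≤ 4. On the other hand G contains the 5-clique {0, 1, 2, 3, 5}. A clique must lie in a single bag of any decomposition, so no decomposition can have width below 4. Therefore the treewidth is 4.

Treewidth 4.
One optimal decomposition is:
Bags: B1 = {0, 1, 3, 4, 5}  B2 = {0, 1, 2, 3, 5}  B3 = {0, 1, 2, 5, 6}
Tree: B1–B2, B2–B3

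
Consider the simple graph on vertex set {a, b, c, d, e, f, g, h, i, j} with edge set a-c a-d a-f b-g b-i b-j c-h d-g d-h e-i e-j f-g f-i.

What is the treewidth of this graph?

2

A width-2 tree decomposition is:
Bags: B1 = {e, i, j}  B2 = {b, i, j}  B3 = {b, f, i}  B4 = {b, f, g}  B5 = {a, f, g}  B6 = {a, d, g}  B7 = {a, c, d}  B8 = {c, d, h}
Tree: B1–B2, B2–B3, B3–B4, B4–B5, B5–B6, B6–B7, B7–B8
The largest bag has 3 vertices, giving width 2; this decomposition certifies tw(G) ≤ 2. The edges e–j–b–i–e form a cycle, so G is not a tree and its treewidth is at least 2. Therefore the treewidth is 2.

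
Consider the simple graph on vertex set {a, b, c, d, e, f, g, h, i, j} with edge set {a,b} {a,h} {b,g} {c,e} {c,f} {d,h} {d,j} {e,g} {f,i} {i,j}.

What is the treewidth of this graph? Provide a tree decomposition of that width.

Treewidth 2.
Bags: B1 = {d, h, j}  B2 = {h, i, j}  B3 = {f, h, i}  B4 = {c, f, h}  B5 = {c, e, h}  B6 = {e, g, h}  B7 = {b, g, h}  B8 = {a, b, h}
Tree: B1–B2, B2–B3, B3–B4, B4–B5, B5–B6, B6–B7, B7–B8

Each bag holds 3 vertices, so the decomposition has width 2, which upper-bounds the treewidth. The edges h–d–j–i–f–c–e–g–b–a–h form a cycle, so G is not a tree and its treewidth is at least 2. The upper and lower bounds meet at 2, so that is the treewidth.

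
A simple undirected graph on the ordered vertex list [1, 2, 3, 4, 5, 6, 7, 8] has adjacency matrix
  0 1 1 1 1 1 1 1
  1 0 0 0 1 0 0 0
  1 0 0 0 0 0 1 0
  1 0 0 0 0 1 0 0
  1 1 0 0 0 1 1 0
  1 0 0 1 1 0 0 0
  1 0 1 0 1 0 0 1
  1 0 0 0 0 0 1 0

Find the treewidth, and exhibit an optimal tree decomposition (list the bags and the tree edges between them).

Each bag holds 3 vertices, so the decomposition has width 2, which upper-bounds the treewidth. On the other hand G contains the 3-clique {1, 7, 8}. A clique must lie in a single bag of any decomposition, so no decomposition can have width below 2. Therefore the treewidth is 2.

Treewidth 2.
Bags: B1 = {1, 5, 7}  B2 = {1, 2, 5}  B3 = {1, 7, 8}  B4 = {1, 5, 6}  B5 = {1, 4, 6}  B6 = {1, 3, 7}
Tree: B1–B2, B1–B3, B1–B4, B4–B5, B1–B6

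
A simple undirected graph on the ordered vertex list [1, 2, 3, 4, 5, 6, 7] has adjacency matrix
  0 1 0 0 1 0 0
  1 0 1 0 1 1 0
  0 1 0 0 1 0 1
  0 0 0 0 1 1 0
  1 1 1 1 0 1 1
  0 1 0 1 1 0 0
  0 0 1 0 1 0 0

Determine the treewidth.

A width-2 tree decomposition is:
Bags: B1 = {3, 5, 7}  B2 = {2, 3, 5}  B3 = {2, 5, 6}  B4 = {4, 5, 6}  B5 = {1, 2, 5}
Tree: B1–B2, B2–B3, B3–B4, B2–B5
Each bag holds 3 vertices, so the decomposition has width 2, which upper-bounds the treewidth. For the lower bound, the 3 vertices {1, 2, 5} are pairwise adjacent, and any tree decomposition puts a clique entirely inside one bag — forcing width ≥ 2. The upper and lower bounds meet at 2, so that is the treewidth.

2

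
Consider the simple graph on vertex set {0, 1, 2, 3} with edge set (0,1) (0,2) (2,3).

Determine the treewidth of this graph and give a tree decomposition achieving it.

Every bag has size at most 2, so the width is 2 − 1 = 1 and tw(G) ≤ 1. G has an edge, so its treewidth is at least 1. Combining the bounds, tw(G) = 1.

Treewidth 1.
Bags: B1 = {0, 1}  B2 = {0, 2}  B3 = {2, 3}
Tree: B1–B2, B2–B3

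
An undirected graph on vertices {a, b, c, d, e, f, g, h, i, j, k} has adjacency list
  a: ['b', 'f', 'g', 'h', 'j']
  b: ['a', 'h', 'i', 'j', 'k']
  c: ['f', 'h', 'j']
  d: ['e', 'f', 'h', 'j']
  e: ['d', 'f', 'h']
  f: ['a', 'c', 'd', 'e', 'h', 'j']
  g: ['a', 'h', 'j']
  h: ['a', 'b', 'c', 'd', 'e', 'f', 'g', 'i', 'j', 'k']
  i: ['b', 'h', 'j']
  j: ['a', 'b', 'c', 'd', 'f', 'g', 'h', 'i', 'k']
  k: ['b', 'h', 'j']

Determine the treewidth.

A width-3 tree decomposition is:
Bags: B1 = {d, e, f, h}  B2 = {d, f, h, j}  B3 = {a, f, h, j}  B4 = {a, g, h, j}  B5 = {a, b, h, j}  B6 = {c, f, h, j}  B7 = {b, h, i, j}  B8 = {b, h, j, k}
Tree: B1–B2, B2–B3, B3–B4, B3–B5, B2–B6, B5–B7, B7–B8
Each bag holds 4 vertices, so the decomposition has width 3, which upper-bounds the treewidth. On the other hand G contains the 4-clique {d, f, h, j}. A clique must lie in a single bag of any decomposition, so no decomposition can have width below 3. Hence tw(G) = 3 exactly.

3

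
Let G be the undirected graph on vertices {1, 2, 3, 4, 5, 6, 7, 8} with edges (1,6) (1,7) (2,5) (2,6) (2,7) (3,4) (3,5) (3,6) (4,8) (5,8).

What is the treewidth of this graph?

2

A width-2 tree decomposition is:
Bags: B1 = {3, 4, 8}  B2 = {3, 5, 8}  B3 = {3, 5, 6}  B4 = {2, 5, 6}  B5 = {1, 2, 6}  B6 = {1, 2, 7}
Tree: B1–B2, B2–B3, B3–B4, B4–B5, B5–B6
Every bag has size at most 3, so the width is 3 − 1 = 2 and tw(G) ≤ 2. The edges 4–8–5–3–4 form a cycle, so G is not a tree and its treewidth is at least 2. The upper and lower bounds meet at 2, so that is the treewidth.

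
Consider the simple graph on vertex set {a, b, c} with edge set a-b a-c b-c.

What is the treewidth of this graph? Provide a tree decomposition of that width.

Treewidth 2.
One optimal decomposition is:
Bags: B1 = {a, b, c}
Tree: (single bag)

With just one bag of size 3, the width is 3 − 1 = 2, so tw(G) ≤ 2. Conversely, {a, b, c} is a clique of size 3, and the vertices of any clique must share a bag in every tree decomposition; so some bag has ≥ 3 vertices and tw(G) ≥ 2. Therefore the treewidth is 2.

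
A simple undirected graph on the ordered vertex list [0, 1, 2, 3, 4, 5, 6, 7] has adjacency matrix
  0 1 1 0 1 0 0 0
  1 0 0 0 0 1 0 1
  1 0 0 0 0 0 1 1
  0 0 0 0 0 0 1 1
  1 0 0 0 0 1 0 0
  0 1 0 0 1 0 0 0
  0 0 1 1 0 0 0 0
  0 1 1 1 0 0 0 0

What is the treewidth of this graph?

A width-2 tree decomposition is:
Bags: B1 = {3, 6, 7}  B2 = {2, 6, 7}  B3 = {1, 2, 7}  B4 = {0, 1, 2}  B5 = {0, 1, 5}  B6 = {0, 4, 5}
Tree: B1–B2, B2–B3, B3–B4, B4–B5, B5–B6
Every bag has size at most 3, so the width is 3 − 1 = 2 and tw(G) ≤ 2. Since 3–6–2–7–3 is a cycle in G, G is not acyclic. Forests are exactly the graphs of treewidth ≤ 1, so tw(G) ≥ 2. Hence tw(G) = 2 exactly.

2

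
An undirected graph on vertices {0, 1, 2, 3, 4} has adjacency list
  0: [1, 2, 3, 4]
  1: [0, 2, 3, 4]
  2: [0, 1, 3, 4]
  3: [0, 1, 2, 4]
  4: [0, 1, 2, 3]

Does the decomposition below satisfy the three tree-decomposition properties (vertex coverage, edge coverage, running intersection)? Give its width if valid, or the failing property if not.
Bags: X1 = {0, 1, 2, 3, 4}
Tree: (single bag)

Yes; width 4.

Vertex coverage: the bags together contain {0, 1, 2, 3, 4}, the full vertex set. Edge coverage: each edge of G has both endpoints in at least one bag. Running intersection: for every vertex, the bags containing it form a connected subtree. All three properties hold, so this is a valid tree decomposition of width max|bag| − 1 = 4, and hence tw(G) ≤ 4.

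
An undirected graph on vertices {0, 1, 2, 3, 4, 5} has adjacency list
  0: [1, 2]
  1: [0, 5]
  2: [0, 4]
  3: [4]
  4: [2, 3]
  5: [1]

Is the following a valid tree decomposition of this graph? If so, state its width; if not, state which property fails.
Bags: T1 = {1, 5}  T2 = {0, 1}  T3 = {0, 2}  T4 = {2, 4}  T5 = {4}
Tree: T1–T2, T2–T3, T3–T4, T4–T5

No — vertex 3 appears in no bag.

A tree decomposition must satisfy three properties: every vertex lies in some bag; for every edge, both endpoints lie together in some bag; and for every vertex, the bags containing it form a connected subtree. Here vertex 3 appears in no bag, so the decomposition is invalid.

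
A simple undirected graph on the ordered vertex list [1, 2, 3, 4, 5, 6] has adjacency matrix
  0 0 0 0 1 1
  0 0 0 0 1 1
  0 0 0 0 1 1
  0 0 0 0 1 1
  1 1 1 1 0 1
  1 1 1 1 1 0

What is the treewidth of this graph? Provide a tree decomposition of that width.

Treewidth 2.
One optimal decomposition is:
Bags: B1 = {3, 5, 6}  B2 = {4, 5, 6}  B3 = {1, 5, 6}  B4 = {2, 5, 6}
Tree: B1–B2, B2–B3, B2–B4

Every bag has size at most 3, so the width is 3 − 1 = 2 and tw(G) ≤ 2. For the lower bound, the 3 vertices {1, 5, 6} are pairwise adjacent, and any tree decomposition puts a clique entirely inside one bag — forcing width ≥ 2. The upper and lower bounds meet at 2, so that is the treewidth.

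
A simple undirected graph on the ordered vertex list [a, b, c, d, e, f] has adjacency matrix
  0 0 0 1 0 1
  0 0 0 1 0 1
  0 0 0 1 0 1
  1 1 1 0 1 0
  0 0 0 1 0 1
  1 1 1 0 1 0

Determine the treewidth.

A width-2 tree decomposition is:
Bags: B1 = {d, e, f}  B2 = {a, d, f}  B3 = {b, d, f}  B4 = {c, d, f}
Tree: B1–B2, B2–B3, B3–B4
Every bag has size at most 3, so the width is 3 − 1 = 2 and tw(G) ≤ 2. The edges d–e–f–a–d form a cycle, so G is not a tree and its treewidth is at least 2. Combining the bounds, tw(G) = 2.

2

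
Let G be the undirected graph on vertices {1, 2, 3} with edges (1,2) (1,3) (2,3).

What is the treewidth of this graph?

A width-2 tree decomposition is:
Bags: B1 = {1, 2, 3}
Tree: (single bag)
A single bag containing all 3 vertices is trivially a valid decomposition of width 2. On the other hand G contains the 3-clique {1, 2, 3}. A clique must lie in a single bag of any decomposition, so no decomposition can have width below 2. Hence tw(G) = 2 exactly.

2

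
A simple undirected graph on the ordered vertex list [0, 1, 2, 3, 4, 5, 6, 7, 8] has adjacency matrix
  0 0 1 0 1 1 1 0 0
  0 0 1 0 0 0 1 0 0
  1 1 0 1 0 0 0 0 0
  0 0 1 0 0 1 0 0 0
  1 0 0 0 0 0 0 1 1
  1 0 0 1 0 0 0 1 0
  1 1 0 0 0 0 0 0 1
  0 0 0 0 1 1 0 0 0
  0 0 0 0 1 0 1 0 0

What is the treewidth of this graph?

3

A width-3 tree decomposition is:
Bags: B1 = {4, 5, 7, 8}  B2 = {0, 4, 5, 8}  B3 = {0, 5, 6, 8}  B4 = {0, 3, 5, 6}  B5 = {0, 2, 3, 6}  B6 = {1, 2, 3, 6}
Tree: B1–B2, B2–B3, B3–B4, B4–B5, B5–B6
Each bag holds 4 vertices, so the decomposition has width 3, which upper-bounds the treewidth. For the lower bound: the 4 vertex sets {4,7,8}, {5}, {0}, {1,2,3,6} are disjoint, each induces a connected subgraph, and every pair is joined by at least one edge of G. Contracting each set to a single vertex therefore yields K_{4} as a minor, and since treewidth is minor-monotone, tw(G) ≥ tw(K_{4}) = 3. Hence tw(G) = 3 exactly.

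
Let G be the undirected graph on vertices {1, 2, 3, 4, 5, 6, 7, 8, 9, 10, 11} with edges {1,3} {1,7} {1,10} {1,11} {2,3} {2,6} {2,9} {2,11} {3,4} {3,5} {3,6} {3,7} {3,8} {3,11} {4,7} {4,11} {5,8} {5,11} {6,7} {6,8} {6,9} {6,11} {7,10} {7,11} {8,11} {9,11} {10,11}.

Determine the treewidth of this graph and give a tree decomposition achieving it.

Every bag has size at most 4, so the width is 4 − 1 = 3 and tw(G) ≤ 3. For the lower bound, the 4 vertices {2, 6, 9, 11} are pairwise adjacent, and any tree decomposition puts a clique entirely inside one bag — forcing width ≥ 3. Therefore the treewidth is 3.

Treewidth 3.
Bags: B1 = {2, 3, 6, 11}  B2 = {3, 6, 7, 11}  B3 = {3, 6, 8, 11}  B4 = {1, 3, 7, 11}  B5 = {3, 5, 8, 11}  B6 = {1, 7, 10, 11}  B7 = {3, 4, 7, 11}  B8 = {2, 6, 9, 11}
Tree: B1–B2, B1–B3, B2–B4, B3–B5, B4–B6, B2–B7, B1–B8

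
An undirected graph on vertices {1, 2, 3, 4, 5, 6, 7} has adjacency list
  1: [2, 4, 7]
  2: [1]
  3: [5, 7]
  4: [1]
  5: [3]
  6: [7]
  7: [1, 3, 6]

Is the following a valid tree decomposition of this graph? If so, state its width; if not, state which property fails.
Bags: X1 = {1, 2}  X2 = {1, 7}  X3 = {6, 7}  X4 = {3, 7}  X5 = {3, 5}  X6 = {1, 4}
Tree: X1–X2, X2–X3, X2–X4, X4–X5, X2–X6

Yes; width 1.

Every vertex of G appears in some bag (union = {1, 2, 3, 4, 5, 6, 7}); every edge is covered by a bag; and for each vertex v the set of bags containing v is connected in the bag tree. The decomposition is therefore valid. The largest bag has 2 vertices, so the width is 1.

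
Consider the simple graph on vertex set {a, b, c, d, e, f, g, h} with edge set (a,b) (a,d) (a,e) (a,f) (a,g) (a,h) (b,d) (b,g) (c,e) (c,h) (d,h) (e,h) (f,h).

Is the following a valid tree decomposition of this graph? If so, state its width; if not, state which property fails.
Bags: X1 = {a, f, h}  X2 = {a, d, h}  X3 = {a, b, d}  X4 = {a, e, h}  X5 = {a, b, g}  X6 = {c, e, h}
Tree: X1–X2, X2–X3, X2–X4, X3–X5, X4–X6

Yes; width 2.

Checking the three conditions: (i) the bags cover all of {a, b, c, d, e, f, g, h}; (ii) for each edge, some bag contains both endpoints; (iii) the bags containing any fixed vertex form a subtree. All hold, so the decomposition is valid with width 3 − 1 = 2.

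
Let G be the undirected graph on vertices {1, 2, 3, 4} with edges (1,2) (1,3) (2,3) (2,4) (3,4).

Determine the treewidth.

2

A width-2 tree decomposition is:
Bags: B1 = {1, 2, 3}  B2 = {2, 3, 4}
Tree: B1–B2
The largest bag has 3 vertices, giving width 2; this decomposition certifies tw(G) ≤ 2. On the other hand G contains the 3-clique {1, 2, 3}. A clique must lie in a single bag of any decomposition, so no decomposition can have width below 2. The upper and lower bounds meet at 2, so that is the treewidth.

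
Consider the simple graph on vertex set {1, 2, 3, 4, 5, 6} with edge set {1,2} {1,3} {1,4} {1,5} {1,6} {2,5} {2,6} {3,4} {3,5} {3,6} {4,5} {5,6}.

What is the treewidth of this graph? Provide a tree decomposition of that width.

Treewidth 3.
One such decomposition:
Bags: B1 = {1, 3, 5, 6}  B2 = {1, 2, 5, 6}  B3 = {1, 3, 4, 5}
Tree: B1–B2, B1–B3

The largest bag has 4 vertices, giving width 3; this decomposition certifies tw(G) ≤ 3. Conversely, {1, 2, 5, 6} is a clique of size 4, and the vertices of any clique must share a bag in every tree decomposition; so some bag has ≥ 4 vertices and tw(G) ≥ 3. Therefore the treewidth is 3.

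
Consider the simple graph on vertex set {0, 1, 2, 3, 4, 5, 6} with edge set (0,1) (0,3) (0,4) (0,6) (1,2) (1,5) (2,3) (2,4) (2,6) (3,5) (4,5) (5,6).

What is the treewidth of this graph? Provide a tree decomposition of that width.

Treewidth 3.
Bags: B1 = {0, 2, 3, 5}  B2 = {0, 1, 2, 5}  B3 = {0, 2, 4, 5}  B4 = {0, 2, 5, 6}
Tree: B1–B2, B2–B3, B3–B4

Every bag has size at most 4, so the width is 4 − 1 = 3 and tw(G) ≤ 3. For the lower bound: the 4 vertex sets {0,3}, {1,2}, {5}, {4} are disjoint, each induces a connected subgraph, and every pair is joined by at least one edge of G. Contracting each set to a single vertex therefore yields K_{4} as a minor, and since treewidth is minor-monotone, tw(G) ≥ tw(K_{4}) = 3. Therefore the treewidth is 3.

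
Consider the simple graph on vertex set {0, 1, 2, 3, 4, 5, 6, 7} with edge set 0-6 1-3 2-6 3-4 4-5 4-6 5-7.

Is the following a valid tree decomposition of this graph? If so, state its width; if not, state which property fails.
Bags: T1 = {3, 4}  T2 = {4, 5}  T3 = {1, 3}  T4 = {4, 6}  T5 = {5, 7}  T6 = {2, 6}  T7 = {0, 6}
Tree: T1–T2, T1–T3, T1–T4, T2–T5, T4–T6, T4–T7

Yes; width 1.

Every vertex of G appears in some bag (union = {0, 1, 2, 3, 4, 5, 6, 7}); every edge is covered by a bag; and for each vertex v the set of bags containing v is connected in the bag tree. The decomposition is therefore valid. The largest bag has 2 vertices, so the width is 1.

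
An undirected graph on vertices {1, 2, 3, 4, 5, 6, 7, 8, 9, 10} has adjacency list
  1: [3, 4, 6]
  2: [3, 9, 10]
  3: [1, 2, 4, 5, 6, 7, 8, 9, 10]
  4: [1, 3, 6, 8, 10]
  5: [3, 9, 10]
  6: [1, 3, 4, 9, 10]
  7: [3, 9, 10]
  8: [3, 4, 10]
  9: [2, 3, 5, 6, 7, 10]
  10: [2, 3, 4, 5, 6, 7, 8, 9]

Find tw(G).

3

A width-3 tree decomposition is:
Bags: B1 = {3, 6, 9, 10}  B2 = {2, 3, 9, 10}  B3 = {3, 4, 6, 10}  B4 = {3, 5, 9, 10}  B5 = {3, 4, 8, 10}  B6 = {3, 7, 9, 10}  B7 = {1, 3, 4, 6}
Tree: B1–B2, B1–B3, B1–B4, B3–B5, B4–B6, B3–B7
Every bag has size at most 4, so the width is 4 − 1 = 3 and tw(G) ≤ 3. Conversely, {1, 3, 4, 6} is a clique of size 4, and the vertices of any clique must share a bag in every tree decomposition; so some bag has ≥ 4 vertices and tw(G) ≥ 3. Therefore the treewidth is 3.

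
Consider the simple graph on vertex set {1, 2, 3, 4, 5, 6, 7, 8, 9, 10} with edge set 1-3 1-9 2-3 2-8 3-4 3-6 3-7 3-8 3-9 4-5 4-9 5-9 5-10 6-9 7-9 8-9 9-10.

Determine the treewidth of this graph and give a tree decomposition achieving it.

Treewidth 2.
One optimal decomposition is:
Bags: B1 = {3, 4, 9}  B2 = {4, 5, 9}  B3 = {1, 3, 9}  B4 = {3, 7, 9}  B5 = {3, 8, 9}  B6 = {2, 3, 8}  B7 = {5, 9, 10}  B8 = {3, 6, 9}
Tree: B1–B2, B1–B3, B1–B4, B1–B5, B5–B6, B2–B7, B4–B8

Every bag has size at most 3, so the width is 3 − 1 = 2 and tw(G) ≤ 2. Conversely, {5, 9, 10} is a clique of size 3, and the vertices of any clique must share a bag in every tree decomposition; so some bag has ≥ 3 vertices and tw(G) ≥ 2. Hence tw(G) = 2 exactly.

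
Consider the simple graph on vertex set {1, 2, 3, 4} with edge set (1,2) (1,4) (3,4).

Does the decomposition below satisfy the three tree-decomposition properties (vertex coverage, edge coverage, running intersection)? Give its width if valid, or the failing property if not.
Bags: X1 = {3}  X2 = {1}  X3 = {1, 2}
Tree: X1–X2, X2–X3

No — vertex 4 appears in no bag.

A tree decomposition must satisfy three properties: every vertex lies in some bag; for every edge, both endpoints lie together in some bag; and for every vertex, the bags containing it form a connected subtree. Here vertex 4 appears in no bag, so the decomposition is invalid.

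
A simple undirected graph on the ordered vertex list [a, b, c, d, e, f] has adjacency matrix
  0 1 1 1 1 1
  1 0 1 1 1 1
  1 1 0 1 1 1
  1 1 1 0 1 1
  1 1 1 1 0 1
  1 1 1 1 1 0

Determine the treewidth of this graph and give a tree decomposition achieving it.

A single bag containing all 6 vertices is trivially a valid decomposition of width 5. On the other hand G contains the 6-clique {a, b, c, d, e, f}. A clique must lie in a single bag of any decomposition, so no decomposition can have width below 5. Hence tw(G) = 5 exactly.

Treewidth 5.
One such decomposition:
Bags: B1 = {a, b, c, d, e, f}
Tree: (single bag)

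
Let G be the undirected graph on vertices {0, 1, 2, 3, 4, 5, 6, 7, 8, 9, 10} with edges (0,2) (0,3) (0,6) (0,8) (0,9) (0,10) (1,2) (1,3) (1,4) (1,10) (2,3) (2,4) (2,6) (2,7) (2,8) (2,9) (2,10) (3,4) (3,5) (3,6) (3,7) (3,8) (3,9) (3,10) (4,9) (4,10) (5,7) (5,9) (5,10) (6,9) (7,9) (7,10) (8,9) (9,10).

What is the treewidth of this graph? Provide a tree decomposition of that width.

Treewidth 4.
One optimal decomposition is:
Bags: B1 = {0, 2, 3, 9, 10}  B2 = {0, 2, 3, 8, 9}  B3 = {2, 3, 4, 9, 10}  B4 = {2, 3, 7, 9, 10}  B5 = {3, 5, 7, 9, 10}  B6 = {0, 2, 3, 6, 9}  B7 = {1, 2, 3, 4, 10}
Tree: B1–B2, B1–B3, B3–B4, B4–B5, B1–B6, B3–B7

The largest bag has 5 vertices, giving width 4; this decomposition certifies tw(G) ≤ 4. Conversely, {1, 2, 3, 4, 10} is a clique of size 5, and the vertices of any clique must share a bag in every tree decomposition; so some bag has ≥ 5 vertices and tw(G) ≥ 4. Therefore the treewidth is 4.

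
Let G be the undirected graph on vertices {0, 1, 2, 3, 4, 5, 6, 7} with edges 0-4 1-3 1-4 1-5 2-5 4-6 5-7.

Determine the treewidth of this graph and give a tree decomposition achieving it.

Each bag holds 2 vertices, so the decomposition has width 1, which upper-bounds the treewidth. Since G has at least one edge (e.g. 4–1), it is not an edgeless graph, so tw(G) ≥ 1. Combining the bounds, tw(G) = 1.

Treewidth 1.
Bags: B1 = {1, 4}  B2 = {1, 5}  B3 = {1, 3}  B4 = {5, 7}  B5 = {0, 4}  B6 = {2, 5}  B7 = {4, 6}
Tree: B1–B2, B2–B3, B2–B4, B1–B5, B2–B6, B1–B7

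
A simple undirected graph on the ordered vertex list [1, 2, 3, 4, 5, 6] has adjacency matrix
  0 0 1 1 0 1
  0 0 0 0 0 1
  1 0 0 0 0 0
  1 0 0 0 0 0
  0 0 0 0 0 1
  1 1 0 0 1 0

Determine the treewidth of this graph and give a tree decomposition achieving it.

Treewidth 1.
Bags: B1 = {5, 6}  B2 = {1, 6}  B3 = {1, 4}  B4 = {2, 6}  B5 = {1, 3}
Tree: B1–B2, B2–B3, B1–B4, B2–B5

The largest bag has 2 vertices, giving width 1; this decomposition certifies tw(G) ≤ 1. Since G has at least one edge (e.g. 5–6), it is not an edgeless graph, so tw(G) ≥ 1. Combining the bounds, tw(G) = 1.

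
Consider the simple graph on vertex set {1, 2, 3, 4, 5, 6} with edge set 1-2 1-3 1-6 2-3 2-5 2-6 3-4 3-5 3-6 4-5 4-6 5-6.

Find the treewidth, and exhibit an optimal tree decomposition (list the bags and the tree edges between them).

Treewidth 3.
One optimal decomposition is:
Bags: B1 = {3, 4, 5, 6}  B2 = {2, 3, 5, 6}  B3 = {1, 2, 3, 6}
Tree: B1–B2, B2–B3

Every bag has size at most 4, so the width is 4 − 1 = 3 and tw(G) ≤ 3. Conversely, {1, 2, 3, 6} is a clique of size 4, and the vertices of any clique must share a bag in every tree decomposition; so some bag has ≥ 4 vertices and tw(G) ≥ 3. Therefore the treewidth is 3.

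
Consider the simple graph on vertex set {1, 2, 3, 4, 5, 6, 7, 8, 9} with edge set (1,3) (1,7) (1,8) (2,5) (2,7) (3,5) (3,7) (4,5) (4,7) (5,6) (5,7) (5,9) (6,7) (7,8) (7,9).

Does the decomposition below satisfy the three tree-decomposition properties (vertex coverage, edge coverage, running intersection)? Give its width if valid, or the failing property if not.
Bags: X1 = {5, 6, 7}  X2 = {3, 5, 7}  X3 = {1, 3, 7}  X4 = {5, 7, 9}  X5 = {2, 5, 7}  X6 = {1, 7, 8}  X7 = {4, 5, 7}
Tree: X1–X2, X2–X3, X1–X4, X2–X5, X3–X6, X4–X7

Checking the three conditions: (i) the bags cover all of {1, 2, 3, 4, 5, 6, 7, 8, 9}; (ii) for each edge, some bag contains both endpoints; (iii) the bags containing any fixed vertex form a subtree. All hold, so the decomposition is valid with width 3 − 1 = 2.

Yes; width 2.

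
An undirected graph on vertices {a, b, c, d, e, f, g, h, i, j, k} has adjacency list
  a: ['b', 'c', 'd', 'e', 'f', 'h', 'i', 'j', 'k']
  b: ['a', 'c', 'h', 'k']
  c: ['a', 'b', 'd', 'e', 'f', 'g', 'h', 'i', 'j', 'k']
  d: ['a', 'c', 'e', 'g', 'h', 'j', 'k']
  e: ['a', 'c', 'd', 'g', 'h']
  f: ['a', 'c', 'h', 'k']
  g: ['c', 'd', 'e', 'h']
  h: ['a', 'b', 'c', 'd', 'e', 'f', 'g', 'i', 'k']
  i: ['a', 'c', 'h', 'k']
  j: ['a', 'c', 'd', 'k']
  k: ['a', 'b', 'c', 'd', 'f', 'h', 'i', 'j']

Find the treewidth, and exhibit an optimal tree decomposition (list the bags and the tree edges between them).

Treewidth 4.
One such decomposition:
Bags: B1 = {a, c, d, h, k}  B2 = {a, c, d, j, k}  B3 = {a, c, f, h, k}  B4 = {a, b, c, h, k}  B5 = {a, c, d, e, h}  B6 = {a, c, h, i, k}  B7 = {c, d, e, g, h}
Tree: B1–B2, B1–B3, B1–B4, B1–B5, B3–B6, B5–B7

The largest bag has 5 vertices, giving width 4; this decomposition certifies tw(G) ≤ 4. For the lower bound, the 5 vertices {a, c, d, j, k} are pairwise adjacent, and any tree decomposition puts a clique entirely inside one bag — forcing width ≥ 4. Therefore the treewidth is 4.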